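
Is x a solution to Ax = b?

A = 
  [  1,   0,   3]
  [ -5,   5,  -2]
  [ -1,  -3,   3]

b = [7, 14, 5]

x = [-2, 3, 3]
No

Ax = [7, 19, 2] ≠ b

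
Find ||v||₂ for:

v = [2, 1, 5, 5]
7.416

||v||₂ = √((2)² + (1)² + (5)² + (5)²) = √55 = 7.416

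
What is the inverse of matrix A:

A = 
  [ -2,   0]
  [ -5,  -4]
det(A) = (-2)(-4) - (0)(-5) = 8
For a 2×2 matrix, A⁻¹ = (1/det(A)) · [[d, -b], [-c, a]]
    = (1/8) · [[-4, 0], [5, -2]]

A⁻¹ = 
  [-1/2,    0]
  [ 5/8, -1/4]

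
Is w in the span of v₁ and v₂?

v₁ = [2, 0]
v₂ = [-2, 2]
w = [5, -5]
Yes

Form the augmented matrix and row-reduce:
[v₁|v₂|w] = 
  [  2,  -2,   5]
  [  0,   2,  -5]
(already in echelon form — no row operations needed)

No row of the form [0 0 | nonzero], so the system is consistent. Back-substitution gives c₁ = 0, c₂ = -5/2: w = (0)·v₁ + (-5/2)·v₂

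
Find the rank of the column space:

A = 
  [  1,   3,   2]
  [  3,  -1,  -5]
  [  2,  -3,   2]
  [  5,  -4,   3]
dim(Col(A)) = 3

Row reduce:
R2 → R2 - (3)·R1
R3 → R3 - (2)·R1
R4 → R4 - (5)·R1
R3 → R3 - (9/10)·R2
R4 → R4 - (19/10)·R2
R4 → R4 - (139/79)·R3
REF = 
  [    1,     3,     2]
  [    0,   -10,   -11]
  [    0,     0, 79/10]
  [    0,     0,     0]
Pivot columns: 1, 2, 3 → 3 pivots.
dim(Col(A)) = number of pivot columns = 3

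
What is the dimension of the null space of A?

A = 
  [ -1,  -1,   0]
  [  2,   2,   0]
nullity(A) = 2

Row reduce:
R2 → R2 + (2)·R1
REF = 
  [ -1,  -1,   0]
  [  0,   0,   0]
Pivot columns: 1 → 1 pivot.
rank(A) = 1, so nullity(A) = 3 - 1 = 2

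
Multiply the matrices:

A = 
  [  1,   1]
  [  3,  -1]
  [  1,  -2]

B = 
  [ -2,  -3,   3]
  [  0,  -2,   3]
A is 3×2 and B is 2×3, so AB is 3×3. Each entry is (row of A)·(column of B):
AB[1,1] = (1)(-2) + (1)(0) = -2
AB[1,2] = (1)(-3) + (1)(-2) = -5
AB[1,3] = (1)(3) + (1)(3) = 6
AB[2,1] = (3)(-2) + (-1)(0) = -6
AB[2,2] = (3)(-3) + (-1)(-2) = -7
AB[2,3] = (3)(3) + (-1)(3) = 6
AB[3,1] = (1)(-2) + (-2)(0) = -2
AB[3,2] = (1)(-3) + (-2)(-2) = 1
AB[3,3] = (1)(3) + (-2)(3) = -3

AB = 
  [ -2,  -5,   6]
  [ -6,  -7,   6]
  [ -2,   1,  -3]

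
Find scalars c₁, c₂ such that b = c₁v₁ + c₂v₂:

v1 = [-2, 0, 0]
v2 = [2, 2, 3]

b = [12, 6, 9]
c1 = -3, c2 = 3

b = -3·v1 + 3·v2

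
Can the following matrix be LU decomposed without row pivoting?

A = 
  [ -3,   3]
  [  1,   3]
Yes.
A[1,1] = -3 ≠ 0, so Gaussian elimination proceeds without a row swap: multiplier ℓ₂₁ = (1)/(-3) = -1/3, and U[2,2] = 3 - (-1/3)(3) = 4.
L = 
  [   1,    0]
  [-1/3,    1]
U = 
  [ -3,   3]
  [  0,   4]
Check row 2 of LU: [(-1/3)(-3), (-1/3)(3) + 4] = [1, 3] = row 2 of A ✓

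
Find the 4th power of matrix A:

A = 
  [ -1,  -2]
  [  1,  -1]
A^4 = 
  [ -7,  -8]
  [  4,  -7]

A² = A·A:
A²[1,1] = (-1)(-1) + (-2)(1) = -1
A²[1,2] = (-1)(-2) + (-2)(-1) = 4
A²[2,1] = (1)(-1) + (-1)(1) = -2
A²[2,2] = (1)(-2) + (-1)(-1) = -1
A² = 
  [ -1,   4]
  [ -2,  -1]

A^3 = A^2·A:
A^3[1,1] = (-1)(-1) + (4)(1) = 5
A^3[1,2] = (-1)(-2) + (4)(-1) = -2
A^3[2,1] = (-2)(-1) + (-1)(1) = 1
A^3[2,2] = (-2)(-2) + (-1)(-1) = 5
A^3 = 
  [  5,  -2]
  [  1,   5]

A^4 = A^3·A:
A^4[1,1] = (5)(-1) + (-2)(1) = -7
A^4[1,2] = (5)(-2) + (-2)(-1) = -8
A^4[2,1] = (1)(-1) + (5)(1) = 4
A^4[2,2] = (1)(-2) + (5)(-1) = -7
A^4 = 
  [ -7,  -8]
  [  4,  -7]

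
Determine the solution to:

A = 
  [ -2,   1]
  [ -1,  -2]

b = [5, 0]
x = [-2, 1]

Row reduce the augmented matrix [A|b]:
R2 → R2 - (1/2)·R1
REF = 
  [  -2,    1,    5]
  [   0, -5/2, -5/2]

Back-substitution:
x₂ = (-5/2) / (-5/2) = 1
x₁ = (5 - (1)(1)) / (-2) = -2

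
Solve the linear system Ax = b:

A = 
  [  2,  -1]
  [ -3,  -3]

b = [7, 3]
x = [2, -3]

Row reduce the augmented matrix [A|b]:
R2 → R2 + (3/2)·R1
REF = 
  [   2,   -1,    7]
  [   0, -9/2, 27/2]

Back-substitution:
x₂ = (27/2) / (-9/2) = -3
x₁ = (7 - (-1)(-3)) / 2 = 2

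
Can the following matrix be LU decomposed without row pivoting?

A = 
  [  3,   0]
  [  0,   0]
Yes.
A[1,1] = 3 ≠ 0, so Gaussian elimination proceeds without a row swap: multiplier ℓ₂₁ = (0)/(3) = 0, and U[2,2] = 0 - (0)(0) = 0.
L = 
  [  1,   0]
  [  0,   1]
U = 
  [  3,   0]
  [  0,   0]
Check row 2 of LU: [(0)(3), (0)(0) + 0] = [0, 0] = row 2 of A ✓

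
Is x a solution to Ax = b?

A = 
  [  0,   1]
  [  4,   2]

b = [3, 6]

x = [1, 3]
No

Ax = [3, 10] ≠ b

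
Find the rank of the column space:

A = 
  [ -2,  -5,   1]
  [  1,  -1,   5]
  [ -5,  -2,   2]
Row reduce:
R2 → R2 + (1/2)·R1
R3 → R3 - (5/2)·R1
R3 → R3 + (3)·R2
REF = 
  [  -2,   -5,    1]
  [   0, -7/2, 11/2]
  [   0,    0,   16]
Pivot columns: 1, 2, 3 → 3 pivots.
dim(Col(A)) = number of pivot columns = 3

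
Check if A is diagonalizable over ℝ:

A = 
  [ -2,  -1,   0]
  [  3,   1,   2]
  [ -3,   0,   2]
No

Characteristic polynomial: det(λI - A) = λ³ - λ² - λ - 8
By the rational root theorem any rational root is an integer dividing 8; none of those is a root, so p(λ) has no rational roots and hence (being an irreducible cubic) no repeated roots.
Discriminant of the cubic: Δ = -1899
Δ < 0 ⇒ one real eigenvalue and a complex-conjugate pair: λ ≈ 2.585, -0.7923 + 1.571i, -0.7923 - 1.571i
Has complex eigenvalues (not diagonalizable over ℝ).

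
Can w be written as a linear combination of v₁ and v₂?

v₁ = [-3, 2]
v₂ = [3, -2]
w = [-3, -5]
No

Form the augmented matrix and row-reduce:
[v₁|v₂|w] = 
  [ -3,   3,  -3]
  [  2,  -2,  -5]
R2 → R2 + (2/3)·R1
REF = 
  [ -3,   3,  -3]
  [  0,   0,  -7]

Row 2 reads [0 0 | -7], i.e. 0 = -7, so the system is inconsistent and w ∉ span{v₁, v₂}.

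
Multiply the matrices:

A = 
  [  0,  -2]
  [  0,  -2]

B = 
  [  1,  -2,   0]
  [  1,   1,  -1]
A is 2×2 and B is 2×3, so AB is 2×3. Each entry is (row of A)·(column of B):
AB[1,1] = (0)(1) + (-2)(1) = -2
AB[1,2] = (0)(-2) + (-2)(1) = -2
AB[1,3] = (0)(0) + (-2)(-1) = 2
AB[2,1] = (0)(1) + (-2)(1) = -2
AB[2,2] = (0)(-2) + (-2)(1) = -2
AB[2,3] = (0)(0) + (-2)(-1) = 2

AB = 
  [ -2,  -2,   2]
  [ -2,  -2,   2]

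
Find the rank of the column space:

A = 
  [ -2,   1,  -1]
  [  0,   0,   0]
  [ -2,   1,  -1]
Row reduce:
R3 → R3 - (1)·R1
REF = 
  [ -2,   1,  -1]
  [  0,   0,   0]
  [  0,   0,   0]
Pivot columns: 1 → 1 pivot.
dim(Col(A)) = number of pivot columns = 1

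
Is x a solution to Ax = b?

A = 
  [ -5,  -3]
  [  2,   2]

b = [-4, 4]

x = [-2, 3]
No

Ax = [1, 2] ≠ b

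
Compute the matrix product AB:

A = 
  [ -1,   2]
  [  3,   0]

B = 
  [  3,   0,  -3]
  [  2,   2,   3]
A is 2×2 and B is 2×3, so AB is 2×3. Each entry is (row of A)·(column of B):
AB[1,1] = (-1)(3) + (2)(2) = 1
AB[1,2] = (-1)(0) + (2)(2) = 4
AB[1,3] = (-1)(-3) + (2)(3) = 9
AB[2,1] = (3)(3) + (0)(2) = 9
AB[2,2] = (3)(0) + (0)(2) = 0
AB[2,3] = (3)(-3) + (0)(3) = -9

AB = 
  [  1,   4,   9]
  [  9,   0,  -9]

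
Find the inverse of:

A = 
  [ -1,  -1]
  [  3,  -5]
det(A) = (-1)(-5) - (-1)(3) = 8
For a 2×2 matrix, A⁻¹ = (1/det(A)) · [[d, -b], [-c, a]]
    = (1/8) · [[-5, 1], [-3, -1]]

A⁻¹ = 
  [-5/8,  1/8]
  [-3/8, -1/8]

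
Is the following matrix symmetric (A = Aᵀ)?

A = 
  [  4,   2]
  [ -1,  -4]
No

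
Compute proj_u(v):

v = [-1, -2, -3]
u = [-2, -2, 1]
proj_u(v) = [-2/3, -2/3, 1/3]

v·u = (-1)(-2) + (-2)(-2) + (-3)(1) = 3
u·u = (-2)² + (-2)² + (1)² = 9
proj_u(v) = (v·u / u·u) × u = (3/9) × u = (1/3) × u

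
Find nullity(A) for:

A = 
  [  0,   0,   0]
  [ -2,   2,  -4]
nullity(A) = 2

Row reduce:
Swap R1 ↔ R2
REF = 
  [ -2,   2,  -4]
  [  0,   0,   0]
Pivot columns: 1 → 1 pivot.
rank(A) = 1, so nullity(A) = 3 - 1 = 2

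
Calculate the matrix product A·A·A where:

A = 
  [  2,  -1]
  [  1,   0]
A^3 = 
  [  4,  -3]
  [  3,  -2]

A² = A·A:
A²[1,1] = (2)(2) + (-1)(1) = 3
A²[1,2] = (2)(-1) + (-1)(0) = -2
A²[2,1] = (1)(2) + (0)(1) = 2
A²[2,2] = (1)(-1) + (0)(0) = -1
A² = 
  [  3,  -2]
  [  2,  -1]

A^3 = A^2·A:
A^3[1,1] = (3)(2) + (-2)(1) = 4
A^3[1,2] = (3)(-1) + (-2)(0) = -3
A^3[2,1] = (2)(2) + (-1)(1) = 3
A^3[2,2] = (2)(-1) + (-1)(0) = -2
A^3 = 
  [  4,  -3]
  [  3,  -2]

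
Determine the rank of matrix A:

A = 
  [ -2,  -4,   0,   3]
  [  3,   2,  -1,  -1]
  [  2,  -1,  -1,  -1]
Row reduce:
R2 → R2 + (3/2)·R1
R3 → R3 + (1)·R1
R3 → R3 - (5/4)·R2
REF = 
  [   -2,    -4,     0,     3]
  [    0,    -4,    -1,   7/2]
  [    0,     0,   1/4, -19/8]
Pivot columns: 1, 2, 3 → 3 pivots.

rank(A) = 3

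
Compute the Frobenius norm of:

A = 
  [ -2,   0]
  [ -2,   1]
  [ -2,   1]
||A||_F = 3.742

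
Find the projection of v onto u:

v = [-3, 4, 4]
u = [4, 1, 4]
proj_u(v) = [32/33, 8/33, 32/33]

v·u = (-3)(4) + (4)(1) + (4)(4) = 8
u·u = (4)² + (1)² + (4)² = 33
proj_u(v) = (v·u / u·u) × u = (8/33) × u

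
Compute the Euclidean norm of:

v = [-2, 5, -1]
5.477

||v||₂ = √((-2)² + (5)² + (-1)²) = √30 = 5.477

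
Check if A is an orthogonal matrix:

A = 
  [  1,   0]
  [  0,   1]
Yes

AᵀA = 
  [  1,   0]
  [  0,   1]
= I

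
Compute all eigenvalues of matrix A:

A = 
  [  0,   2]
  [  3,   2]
tr(A) = 2, det(A) = -6
Characteristic polynomial: λ² - tr(A)λ + det(A) = λ² - 2λ - 6
λ² - 2λ - 6 = 0  ⇒  λ = (2 ± √((-2)² - 4·(-6)))/2 = (2 ± √(28))/2
  = 1 + √7,  1 - √7

λ = 1 + √7, 1 - √7  (≈ 3.646, -1.646)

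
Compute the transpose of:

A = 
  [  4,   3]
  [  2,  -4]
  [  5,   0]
Aᵀ = 
  [  4,   2,   5]
  [  3,  -4,   0]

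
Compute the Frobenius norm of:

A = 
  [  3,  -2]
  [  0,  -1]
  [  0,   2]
||A||_F = 4.243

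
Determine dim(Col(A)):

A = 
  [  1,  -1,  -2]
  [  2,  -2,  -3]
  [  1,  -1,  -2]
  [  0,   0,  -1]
dim(Col(A)) = 2

Row reduce:
R2 → R2 - (2)·R1
R3 → R3 - (1)·R1
R4 → R4 + (1)·R2
REF = 
  [  1,  -1,  -2]
  [  0,   0,   1]
  [  0,   0,   0]
  [  0,   0,   0]
Pivot columns: 1, 3 → 2 pivots.
dim(Col(A)) = number of pivot columns = 2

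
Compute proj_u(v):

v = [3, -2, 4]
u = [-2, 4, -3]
proj_u(v) = [52/29, -104/29, 78/29]

v·u = (3)(-2) + (-2)(4) + (4)(-3) = -26
u·u = (-2)² + (4)² + (-3)² = 29
proj_u(v) = (v·u / u·u) × u = (-26/29) × u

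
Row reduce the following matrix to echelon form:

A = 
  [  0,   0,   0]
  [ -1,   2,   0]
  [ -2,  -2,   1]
Row operations:
Swap R1 ↔ R2
R3 → R3 - (2)·R1
Swap R2 ↔ R3

Resulting echelon form:
REF = 
  [ -1,   2,   0]
  [  0,  -6,   1]
  [  0,   0,   0]

Rank = 2 (number of non-zero pivot rows).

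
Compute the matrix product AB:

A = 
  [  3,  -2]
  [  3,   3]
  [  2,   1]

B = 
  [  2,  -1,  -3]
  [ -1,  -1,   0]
AB = 
  [  8,  -1,  -9]
  [  3,  -6,  -9]
  [  3,  -3,  -6]

A is 3×2 and B is 2×3, so AB is 3×3. Each entry is (row of A)·(column of B):
AB[1,1] = (3)(2) + (-2)(-1) = 8
AB[1,2] = (3)(-1) + (-2)(-1) = -1
AB[1,3] = (3)(-3) + (-2)(0) = -9
AB[2,1] = (3)(2) + (3)(-1) = 3
AB[2,2] = (3)(-1) + (3)(-1) = -6
AB[2,3] = (3)(-3) + (3)(0) = -9
AB[3,1] = (2)(2) + (1)(-1) = 3
AB[3,2] = (2)(-1) + (1)(-1) = -3
AB[3,3] = (2)(-3) + (1)(0) = -6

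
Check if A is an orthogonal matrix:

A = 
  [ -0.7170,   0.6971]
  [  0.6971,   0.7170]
Yes

AᵀA = 
  [  1,   0]
  [  0,   1]
≈ I (equal to I up to the 4-dp rounding of the entries)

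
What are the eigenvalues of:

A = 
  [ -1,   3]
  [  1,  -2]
tr(A) = -3, det(A) = -1
Characteristic polynomial: λ² - tr(A)λ + det(A) = λ² + 3λ - 1
λ² + 3λ - 1 = 0  ⇒  λ = (-3 ± √((3)² - 4·(-1)))/2 = (-3 ± √(13))/2
  = (-3 + √13)/2,  (-3 - √13)/2

λ = (-3 + √13)/2, (-3 - √13)/2  (≈ 0.3028, -3.303)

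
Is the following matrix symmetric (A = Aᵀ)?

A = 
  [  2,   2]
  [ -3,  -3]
No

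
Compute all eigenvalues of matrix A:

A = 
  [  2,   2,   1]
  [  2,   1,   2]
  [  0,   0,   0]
Characteristic polynomial: det(λI - A) = λ³ - 3λ² - 2λ
The constant term is 0, so λ = 0 is a root: p(λ) = λ(λ² - 3λ - 2)
λ² - 3λ - 2 = 0  ⇒  λ = (3 ± √((-3)² - 4·(-2)))/2 = (3 ± √(17))/2
  = (3 + √17)/2,  (3 - √17)/2

λ = 0, (3 + √17)/2, (3 - √17)/2  (≈ 0, 3.562, -0.5616)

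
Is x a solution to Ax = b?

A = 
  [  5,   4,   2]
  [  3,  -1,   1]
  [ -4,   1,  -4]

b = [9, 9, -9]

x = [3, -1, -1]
Yes

Ax = [9, 9, -9] = b ✓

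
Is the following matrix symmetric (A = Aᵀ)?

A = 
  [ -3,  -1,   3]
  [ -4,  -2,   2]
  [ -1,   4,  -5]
No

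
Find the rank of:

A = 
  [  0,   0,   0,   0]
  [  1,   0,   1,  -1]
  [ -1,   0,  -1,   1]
Row reduce:
Swap R1 ↔ R2
R3 → R3 + (1)·R1
REF = 
  [  1,   0,   1,  -1]
  [  0,   0,   0,   0]
  [  0,   0,   0,   0]
Pivot columns: 1 → 1 pivot.

rank(A) = 1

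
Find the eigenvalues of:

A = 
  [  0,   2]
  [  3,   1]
λ = 3, -2

tr(A) = 1, det(A) = -6
Characteristic polynomial: λ² - tr(A)λ + det(A) = λ² - λ - 6
λ² - λ - 6 = (λ + 2)(λ - 3)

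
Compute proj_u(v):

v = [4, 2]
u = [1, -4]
v·u = (4)(1) + (2)(-4) = -4
u·u = (1)² + (-4)² = 17
proj_u(v) = (v·u / u·u) × u = (-4/17) × u

proj_u(v) = [-4/17, 16/17]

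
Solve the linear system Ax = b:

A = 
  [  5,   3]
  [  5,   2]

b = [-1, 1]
Row reduce the augmented matrix [A|b]:
R2 → R2 - (1)·R1
REF = 
  [  5,   3,  -1]
  [  0,  -1,   2]

Back-substitution:
x₂ = 2 / (-1) = -2
x₁ = (-1 - (3)(-2)) / 5 = 1

x = [1, -2]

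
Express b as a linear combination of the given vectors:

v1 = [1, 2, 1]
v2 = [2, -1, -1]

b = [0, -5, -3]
c1 = -2, c2 = 1

b = -2·v1 + 1·v2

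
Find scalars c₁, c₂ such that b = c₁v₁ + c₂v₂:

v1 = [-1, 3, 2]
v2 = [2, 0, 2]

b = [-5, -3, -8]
c1 = -1, c2 = -3

b = -1·v1 + -3·v2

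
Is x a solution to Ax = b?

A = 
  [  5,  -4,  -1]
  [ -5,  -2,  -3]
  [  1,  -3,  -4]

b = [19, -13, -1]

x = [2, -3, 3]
Yes

Ax = [19, -13, -1] = b ✓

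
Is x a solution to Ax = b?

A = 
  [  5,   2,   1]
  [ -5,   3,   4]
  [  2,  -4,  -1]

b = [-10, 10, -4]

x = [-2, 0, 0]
Yes

Ax = [-10, 10, -4] = b ✓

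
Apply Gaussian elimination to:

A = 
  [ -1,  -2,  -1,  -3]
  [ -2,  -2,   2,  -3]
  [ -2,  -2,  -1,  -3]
Row operations:
R2 → R2 - (2)·R1
R3 → R3 - (2)·R1
R3 → R3 - (1)·R2

Resulting echelon form:
REF = 
  [ -1,  -2,  -1,  -3]
  [  0,   2,   4,   3]
  [  0,   0,  -3,   0]

Rank = 3 (number of non-zero pivot rows).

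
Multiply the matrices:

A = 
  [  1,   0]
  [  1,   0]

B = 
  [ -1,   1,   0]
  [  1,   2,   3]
A is 2×2 and B is 2×3, so AB is 2×3. Each entry is (row of A)·(column of B):
AB[1,1] = (1)(-1) + (0)(1) = -1
AB[1,2] = (1)(1) + (0)(2) = 1
AB[1,3] = (1)(0) + (0)(3) = 0
AB[2,1] = (1)(-1) + (0)(1) = -1
AB[2,2] = (1)(1) + (0)(2) = 1
AB[2,3] = (1)(0) + (0)(3) = 0

AB = 
  [ -1,   1,   0]
  [ -1,   1,   0]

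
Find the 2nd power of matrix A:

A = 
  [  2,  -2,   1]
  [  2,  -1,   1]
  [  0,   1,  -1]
A² = A·A:
A²[1,1] = (2)(2) + (-2)(2) + (1)(0) = 0
A²[1,2] = (2)(-2) + (-2)(-1) + (1)(1) = -1
A²[1,3] = (2)(1) + (-2)(1) + (1)(-1) = -1
A²[2,1] = (2)(2) + (-1)(2) + (1)(0) = 2
A²[2,2] = (2)(-2) + (-1)(-1) + (1)(1) = -2
A²[2,3] = (2)(1) + (-1)(1) + (1)(-1) = 0
A²[3,1] = (0)(2) + (1)(2) + (-1)(0) = 2
A²[3,2] = (0)(-2) + (1)(-1) + (-1)(1) = -2
A²[3,3] = (0)(1) + (1)(1) + (-1)(-1) = 2
A² = 
  [  0,  -1,  -1]
  [  2,  -2,   0]
  [  2,  -2,   2]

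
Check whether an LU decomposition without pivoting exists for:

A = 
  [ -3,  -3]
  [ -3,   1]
Yes.
A[1,1] = -3 ≠ 0, so Gaussian elimination proceeds without a row swap: multiplier ℓ₂₁ = (-3)/(-3) = 1, and U[2,2] = 1 - (1)(-3) = 4.
L = 
  [  1,   0]
  [  1,   1]
U = 
  [ -3,  -3]
  [  0,   4]
Check row 2 of LU: [(1)(-3), (1)(-3) + 4] = [-3, 1] = row 2 of A ✓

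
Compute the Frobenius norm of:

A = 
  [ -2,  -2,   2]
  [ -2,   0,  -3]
||A||_F = 5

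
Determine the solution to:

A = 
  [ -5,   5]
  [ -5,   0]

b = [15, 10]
x = [-2, 1]

Row reduce the augmented matrix [A|b]:
R2 → R2 - (1)·R1
REF = 
  [ -5,   5,  15]
  [  0,  -5,  -5]

Back-substitution:
x₂ = (-5) / (-5) = 1
x₁ = (15 - (5)(1)) / (-5) = -2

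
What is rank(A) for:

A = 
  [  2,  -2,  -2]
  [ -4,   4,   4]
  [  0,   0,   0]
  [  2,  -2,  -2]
Row reduce:
R2 → R2 + (2)·R1
R4 → R4 - (1)·R1
REF = 
  [  2,  -2,  -2]
  [  0,   0,   0]
  [  0,   0,   0]
  [  0,   0,   0]
Pivot columns: 1 → 1 pivot.

rank(A) = 1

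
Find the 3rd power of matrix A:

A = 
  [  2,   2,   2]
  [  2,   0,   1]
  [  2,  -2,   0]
A^3 = 
  [ 36,  12,  24]
  [ 24,   4,  14]
  [ 12,  -4,   4]

A² = A·A:
A²[1,1] = (2)(2) + (2)(2) + (2)(2) = 12
A²[1,2] = (2)(2) + (2)(0) + (2)(-2) = 0
A²[1,3] = (2)(2) + (2)(1) + (2)(0) = 6
A²[2,1] = (2)(2) + (0)(2) + (1)(2) = 6
A²[2,2] = (2)(2) + (0)(0) + (1)(-2) = 2
A²[2,3] = (2)(2) + (0)(1) + (1)(0) = 4
A²[3,1] = (2)(2) + (-2)(2) + (0)(2) = 0
A²[3,2] = (2)(2) + (-2)(0) + (0)(-2) = 4
A²[3,3] = (2)(2) + (-2)(1) + (0)(0) = 2
A² = 
  [ 12,   0,   6]
  [  6,   2,   4]
  [  0,   4,   2]

A^3 = A^2·A:
A^3[1,1] = (12)(2) + (0)(2) + (6)(2) = 36
A^3[1,2] = (12)(2) + (0)(0) + (6)(-2) = 12
A^3[1,3] = (12)(2) + (0)(1) + (6)(0) = 24
A^3[2,1] = (6)(2) + (2)(2) + (4)(2) = 24
A^3[2,2] = (6)(2) + (2)(0) + (4)(-2) = 4
A^3[2,3] = (6)(2) + (2)(1) + (4)(0) = 14
A^3[3,1] = (0)(2) + (4)(2) + (2)(2) = 12
A^3[3,2] = (0)(2) + (4)(0) + (2)(-2) = -4
A^3[3,3] = (0)(2) + (4)(1) + (2)(0) = 4
A^3 = 
  [ 36,  12,  24]
  [ 24,   4,  14]
  [ 12,  -4,   4]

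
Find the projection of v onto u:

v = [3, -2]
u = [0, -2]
v·u = (3)(0) + (-2)(-2) = 4
u·u = (0)² + (-2)² = 4
proj_u(v) = (v·u / u·u) × u = (4/4) × u = (1) × u

proj_u(v) = [0, -2]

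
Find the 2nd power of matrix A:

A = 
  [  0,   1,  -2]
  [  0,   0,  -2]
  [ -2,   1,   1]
A² = A·A:
A²[1,1] = (0)(0) + (1)(0) + (-2)(-2) = 4
A²[1,2] = (0)(1) + (1)(0) + (-2)(1) = -2
A²[1,3] = (0)(-2) + (1)(-2) + (-2)(1) = -4
A²[2,1] = (0)(0) + (0)(0) + (-2)(-2) = 4
A²[2,2] = (0)(1) + (0)(0) + (-2)(1) = -2
A²[2,3] = (0)(-2) + (0)(-2) + (-2)(1) = -2
A²[3,1] = (-2)(0) + (1)(0) + (1)(-2) = -2
A²[3,2] = (-2)(1) + (1)(0) + (1)(1) = -1
A²[3,3] = (-2)(-2) + (1)(-2) + (1)(1) = 3
A² = 
  [  4,  -2,  -4]
  [  4,  -2,  -2]
  [ -2,  -1,   3]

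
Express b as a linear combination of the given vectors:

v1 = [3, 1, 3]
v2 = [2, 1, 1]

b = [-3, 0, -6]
c1 = -3, c2 = 3

b = -3·v1 + 3·v2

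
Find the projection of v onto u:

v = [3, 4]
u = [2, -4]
proj_u(v) = [-1, 2]

v·u = (3)(2) + (4)(-4) = -10
u·u = (2)² + (-4)² = 20
proj_u(v) = (v·u / u·u) × u = (-10/20) × u = (-1/2) × u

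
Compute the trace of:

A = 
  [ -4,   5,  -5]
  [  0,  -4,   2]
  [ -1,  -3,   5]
-3

tr(A) = -4 + -4 + 5 = -3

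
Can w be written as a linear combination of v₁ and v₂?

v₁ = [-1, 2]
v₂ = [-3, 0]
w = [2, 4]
Yes

Form the augmented matrix and row-reduce:
[v₁|v₂|w] = 
  [ -1,  -3,   2]
  [  2,   0,   4]
R2 → R2 + (2)·R1
REF = 
  [ -1,  -3,   2]
  [  0,  -6,   8]

No row of the form [0 0 | nonzero], so the system is consistent. Back-substitution gives c₁ = 2, c₂ = -4/3: w = (2)·v₁ + (-4/3)·v₂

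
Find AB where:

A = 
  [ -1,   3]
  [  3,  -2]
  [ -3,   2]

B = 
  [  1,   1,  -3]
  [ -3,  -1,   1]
A is 3×2 and B is 2×3, so AB is 3×3. Each entry is (row of A)·(column of B):
AB[1,1] = (-1)(1) + (3)(-3) = -10
AB[1,2] = (-1)(1) + (3)(-1) = -4
AB[1,3] = (-1)(-3) + (3)(1) = 6
AB[2,1] = (3)(1) + (-2)(-3) = 9
AB[2,2] = (3)(1) + (-2)(-1) = 5
AB[2,3] = (3)(-3) + (-2)(1) = -11
AB[3,1] = (-3)(1) + (2)(-3) = -9
AB[3,2] = (-3)(1) + (2)(-1) = -5
AB[3,3] = (-3)(-3) + (2)(1) = 11

AB = 
  [-10,  -4,   6]
  [  9,   5, -11]
  [ -9,  -5,  11]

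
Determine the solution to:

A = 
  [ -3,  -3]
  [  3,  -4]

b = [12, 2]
Row reduce the augmented matrix [A|b]:
R2 → R2 + (1)·R1
REF = 
  [ -3,  -3,  12]
  [  0,  -7,  14]

Back-substitution:
x₂ = 14 / (-7) = -2
x₁ = (12 - (-3)(-2)) / (-3) = -2

x = [-2, -2]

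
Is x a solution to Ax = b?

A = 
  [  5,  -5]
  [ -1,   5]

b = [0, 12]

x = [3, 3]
Yes

Ax = [0, 12] = b ✓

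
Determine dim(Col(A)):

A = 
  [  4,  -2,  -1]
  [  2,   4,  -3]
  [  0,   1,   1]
Row reduce:
R2 → R2 - (1/2)·R1
R3 → R3 - (1/5)·R2
REF = 
  [   4,   -2,   -1]
  [   0,    5, -5/2]
  [   0,    0,  3/2]
Pivot columns: 1, 2, 3 → 3 pivots.
dim(Col(A)) = number of pivot columns = 3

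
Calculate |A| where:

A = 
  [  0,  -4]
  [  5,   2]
20

For a 2×2 matrix, det = ad - bc = (0)(2) - (-4)(5) = 20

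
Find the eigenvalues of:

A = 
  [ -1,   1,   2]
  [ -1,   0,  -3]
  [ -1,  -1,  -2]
λ = 1, -2 + i√2, -2 - i√2  (≈ 1, -2 + 1.414i, -2 - 1.414i)

Characteristic polynomial: det(λI - A) = λ³ + 3λ² + 2λ - 6
Testing integer divisors of the constant term: p(1) = 0, so (λ - 1) is a factor:
p(λ) = (λ - 1)(λ² + 4λ + 6)
λ² + 4λ + 6 = 0  ⇒  λ = (-4 ± √((4)² - 4·(6)))/2 = (-4 ± √(-8))/2
  = -2 + i√2,  -2 - i√2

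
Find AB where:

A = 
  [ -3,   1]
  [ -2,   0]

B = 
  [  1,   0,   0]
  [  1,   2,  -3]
AB = 
  [ -2,   2,  -3]
  [ -2,   0,   0]

A is 2×2 and B is 2×3, so AB is 2×3. Each entry is (row of A)·(column of B):
AB[1,1] = (-3)(1) + (1)(1) = -2
AB[1,2] = (-3)(0) + (1)(2) = 2
AB[1,3] = (-3)(0) + (1)(-3) = -3
AB[2,1] = (-2)(1) + (0)(1) = -2
AB[2,2] = (-2)(0) + (0)(2) = 0
AB[2,3] = (-2)(0) + (0)(-3) = 0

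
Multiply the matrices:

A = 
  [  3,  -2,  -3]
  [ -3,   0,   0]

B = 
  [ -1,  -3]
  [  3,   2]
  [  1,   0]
A is 2×3 and B is 3×2, so AB is 2×2. Each entry is (row of A)·(column of B):
AB[1,1] = (3)(-1) + (-2)(3) + (-3)(1) = -12
AB[1,2] = (3)(-3) + (-2)(2) + (-3)(0) = -13
AB[2,1] = (-3)(-1) + (0)(3) + (0)(1) = 3
AB[2,2] = (-3)(-3) + (0)(2) + (0)(0) = 9

AB = 
  [-12, -13]
  [  3,   9]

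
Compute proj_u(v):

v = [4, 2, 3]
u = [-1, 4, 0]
v·u = (4)(-1) + (2)(4) + (3)(0) = 4
u·u = (-1)² + (4)² + (0)² = 17
proj_u(v) = (v·u / u·u) × u = (4/17) × u

proj_u(v) = [-4/17, 16/17, 0]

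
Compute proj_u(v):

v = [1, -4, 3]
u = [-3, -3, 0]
v·u = (1)(-3) + (-4)(-3) + (3)(0) = 9
u·u = (-3)² + (-3)² + (0)² = 18
proj_u(v) = (v·u / u·u) × u = (9/18) × u = (1/2) × u

proj_u(v) = [-3/2, -3/2, 0]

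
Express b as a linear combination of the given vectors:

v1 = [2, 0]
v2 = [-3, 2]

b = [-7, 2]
c1 = -2, c2 = 1

b = -2·v1 + 1·v2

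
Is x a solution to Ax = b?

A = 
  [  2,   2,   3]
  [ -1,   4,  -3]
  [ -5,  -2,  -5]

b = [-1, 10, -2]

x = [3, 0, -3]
No

Ax = [-3, 6, 0] ≠ b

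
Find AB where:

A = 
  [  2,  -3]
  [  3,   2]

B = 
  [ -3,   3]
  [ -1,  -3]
A is 2×2 and B is 2×2, so AB is 2×2. Each entry is (row of A)·(column of B):
AB[1,1] = (2)(-3) + (-3)(-1) = -3
AB[1,2] = (2)(3) + (-3)(-3) = 15
AB[2,1] = (3)(-3) + (2)(-1) = -11
AB[2,2] = (3)(3) + (2)(-3) = 3

AB = 
  [ -3,  15]
  [-11,   3]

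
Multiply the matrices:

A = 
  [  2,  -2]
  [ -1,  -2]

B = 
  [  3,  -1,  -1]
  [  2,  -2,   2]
AB = 
  [  2,   2,  -6]
  [ -7,   5,  -3]

A is 2×2 and B is 2×3, so AB is 2×3. Each entry is (row of A)·(column of B):
AB[1,1] = (2)(3) + (-2)(2) = 2
AB[1,2] = (2)(-1) + (-2)(-2) = 2
AB[1,3] = (2)(-1) + (-2)(2) = -6
AB[2,1] = (-1)(3) + (-2)(2) = -7
AB[2,2] = (-1)(-1) + (-2)(-2) = 5
AB[2,3] = (-1)(-1) + (-2)(2) = -3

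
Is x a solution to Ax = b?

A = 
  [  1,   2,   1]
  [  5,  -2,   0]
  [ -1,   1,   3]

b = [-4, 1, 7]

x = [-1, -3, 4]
No

Ax = [-3, 1, 10] ≠ b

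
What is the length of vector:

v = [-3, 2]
3.606

||v||₂ = √((-3)² + (2)²) = √13 = 3.606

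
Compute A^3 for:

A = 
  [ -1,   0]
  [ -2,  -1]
A^3 = 
  [ -1,   0]
  [ -6,  -1]

A² = A·A:
A²[1,1] = (-1)(-1) + (0)(-2) = 1
A²[1,2] = (-1)(0) + (0)(-1) = 0
A²[2,1] = (-2)(-1) + (-1)(-2) = 4
A²[2,2] = (-2)(0) + (-1)(-1) = 1
A² = 
  [  1,   0]
  [  4,   1]

A^3 = A^2·A:
A^3[1,1] = (1)(-1) + (0)(-2) = -1
A^3[1,2] = (1)(0) + (0)(-1) = 0
A^3[2,1] = (4)(-1) + (1)(-2) = -6
A^3[2,2] = (4)(0) + (1)(-1) = -1
A^3 = 
  [ -1,   0]
  [ -6,  -1]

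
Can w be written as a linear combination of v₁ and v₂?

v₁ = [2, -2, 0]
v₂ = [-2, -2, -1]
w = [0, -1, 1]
No

Form the augmented matrix and row-reduce:
[v₁|v₂|w] = 
  [  2,  -2,   0]
  [ -2,  -2,  -1]
  [  0,  -1,   1]
R2 → R2 + (1)·R1
R3 → R3 - (1/4)·R2
REF = 
  [  2,  -2,   0]
  [  0,  -4,  -1]
  [  0,   0, 5/4]

Row 3 reads [0 0 | 5/4], i.e. 0 = 5/4, so the system is inconsistent and w ∉ span{v₁, v₂}.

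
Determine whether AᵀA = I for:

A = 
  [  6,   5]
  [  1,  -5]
No

AᵀA = 
  [ 37,  25]
  [ 25,  50]
≠ I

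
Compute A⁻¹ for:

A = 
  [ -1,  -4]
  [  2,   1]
det(A) = (-1)(1) - (-4)(2) = 7
For a 2×2 matrix, A⁻¹ = (1/det(A)) · [[d, -b], [-c, a]]
    = (1/7) · [[1, 4], [-2, -1]]

A⁻¹ = 
  [ 1/7,  4/7]
  [-2/7, -1/7]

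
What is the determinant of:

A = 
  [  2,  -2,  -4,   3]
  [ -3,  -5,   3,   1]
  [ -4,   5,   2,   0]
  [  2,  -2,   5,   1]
759

Cofactor expansion along row 1: det(A) = a₁₁M₁₁ - a₁₂M₁₂ + a₁₃M₁₃ - a₁₄M₁₄

M₁₁ = det[[-5, 3, 1]; [5, 2, 0]; [-2, 5, 1]]
  = (-5)·((2)(1) - (0)(5)) - (3)·((5)(1) - (0)(-2)) + (1)·((5)(5) - (2)(-2))
  = (-5)(2) - (3)(5) + (1)(29)
  = 4
M₁₂ = det[[-3, 3, 1]; [-4, 2, 0]; [2, 5, 1]]
  = (-3)·((2)(1) - (0)(5)) - (3)·((-4)(1) - (0)(2)) + (1)·((-4)(5) - (2)(2))
  = (-3)(2) - (3)(-4) + (1)(-24)
  = -18
M₁₃ = det[[-3, -5, 1]; [-4, 5, 0]; [2, -2, 1]]
  = (-3)·((5)(1) - (0)(-2)) - (-5)·((-4)(1) - (0)(2)) + (1)·((-4)(-2) - (5)(2))
  = (-3)(5) - (-5)(-4) + (1)(-2)
  = -37
M₁₄ = det[[-3, -5, 3]; [-4, 5, 2]; [2, -2, 5]]
  = (-3)·((5)(5) - (2)(-2)) - (-5)·((-4)(5) - (2)(2)) + (3)·((-4)(-2) - (5)(2))
  = (-3)(29) - (-5)(-24) + (3)(-2)
  = -213

det(A) = (2)(4) - (-2)(-18) + (-4)(-37) - (3)(-213) = 759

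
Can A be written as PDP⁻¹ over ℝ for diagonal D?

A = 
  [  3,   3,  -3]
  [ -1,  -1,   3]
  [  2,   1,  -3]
No

Characteristic polynomial: det(λI - A) = λ³ + λ² - 3λ - 6
Testing integer divisors of the constant term: p(2) = 0, so (λ - 2) is a factor:
p(λ) = (λ - 2)(λ² + 3λ + 3)
λ² + 3λ + 3 = 0  ⇒  λ = (-3 ± √((3)² - 4·(3)))/2 = (-3 ± √(-3))/2
  = (-3 + i√3)/2,  (-3 - i√3)/2
Eigenvalues: 2, (-3 + i√3)/2, (-3 - i√3)/2  (≈ 2, -1.5 + 0.866i, -1.5 - 0.866i)
Has complex eigenvalues (not diagonalizable over ℝ).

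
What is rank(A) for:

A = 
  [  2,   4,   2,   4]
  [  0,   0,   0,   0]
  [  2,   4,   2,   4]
rank(A) = 1

Row reduce:
R3 → R3 - (1)·R1
REF = 
  [  2,   4,   2,   4]
  [  0,   0,   0,   0]
  [  0,   0,   0,   0]
Pivot columns: 1 → 1 pivot.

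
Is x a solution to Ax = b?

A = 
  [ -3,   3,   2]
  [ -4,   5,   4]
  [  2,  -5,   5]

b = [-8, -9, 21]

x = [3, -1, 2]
Yes

Ax = [-8, -9, 21] = b ✓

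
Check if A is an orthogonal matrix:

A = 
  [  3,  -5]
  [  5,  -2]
No

AᵀA = 
  [ 34, -25]
  [-25,  29]
≠ I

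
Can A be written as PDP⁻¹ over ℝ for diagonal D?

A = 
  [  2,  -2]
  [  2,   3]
No

tr(A) = 5, det(A) = 10
Characteristic polynomial: λ² - tr(A)λ + det(A) = λ² - 5λ + 10
λ² - 5λ + 10 = 0  ⇒  λ = (5 ± √((-5)² - 4·(10)))/2 = (5 ± √(-15))/2
  = (5 + i√15)/2,  (5 - i√15)/2
Eigenvalues: (5 + i√15)/2, (5 - i√15)/2  (≈ 2.5 + 1.936i, 2.5 - 1.936i)
Has complex eigenvalues (not diagonalizable over ℝ).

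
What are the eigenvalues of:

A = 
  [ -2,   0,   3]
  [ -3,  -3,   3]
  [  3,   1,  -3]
λ = -2, -3 + 2√3, -3 - 2√3  (≈ -2, 0.4641, -6.464)

Characteristic polynomial: det(λI - A) = λ³ + 8λ² + 9λ - 6
Testing integer divisors of the constant term: p(-2) = 0, so (λ + 2) is a factor:
p(λ) = (λ + 2)(λ² + 6λ - 3)
λ² + 6λ - 3 = 0  ⇒  λ = (-6 ± √((6)² - 4·(-3)))/2 = (-6 ± √(48))/2
  = -3 + 2√3,  -3 - 2√3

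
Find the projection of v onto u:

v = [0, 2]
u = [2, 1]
v·u = (0)(2) + (2)(1) = 2
u·u = (2)² + (1)² = 5
proj_u(v) = (v·u / u·u) × u = (2/5) × u

proj_u(v) = [4/5, 2/5]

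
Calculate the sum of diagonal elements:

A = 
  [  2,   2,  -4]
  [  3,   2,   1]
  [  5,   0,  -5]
-1

tr(A) = 2 + 2 + -5 = -1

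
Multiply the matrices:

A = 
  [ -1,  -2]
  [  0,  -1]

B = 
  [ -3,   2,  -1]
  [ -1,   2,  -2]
A is 2×2 and B is 2×3, so AB is 2×3. Each entry is (row of A)·(column of B):
AB[1,1] = (-1)(-3) + (-2)(-1) = 5
AB[1,2] = (-1)(2) + (-2)(2) = -6
AB[1,3] = (-1)(-1) + (-2)(-2) = 5
AB[2,1] = (0)(-3) + (-1)(-1) = 1
AB[2,2] = (0)(2) + (-1)(2) = -2
AB[2,3] = (0)(-1) + (-1)(-2) = 2

AB = 
  [  5,  -6,   5]
  [  1,  -2,   2]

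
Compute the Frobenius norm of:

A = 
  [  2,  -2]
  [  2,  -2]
||A||_F = 4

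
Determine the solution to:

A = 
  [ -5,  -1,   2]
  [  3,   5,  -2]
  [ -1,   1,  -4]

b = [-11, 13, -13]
x = [3, 2, 3]

Row reduce the augmented matrix [A|b]:
R2 → R2 + (3/5)·R1
R3 → R3 - (1/5)·R1
R3 → R3 - (3/11)·R2
REF = 
  [     -5,      -1,       2,     -11]
  [      0,    22/5,    -4/5,    32/5]
  [      0,       0,  -46/11, -138/11]

Back-substitution:
x₃ = (-138/11) / (-46/11) = 3
x₂ = (32/5 - (-4/5)(3)) / (22/5) = 2
x₁ = (-11 - (-1)(2) - (2)(3)) / (-5) = 3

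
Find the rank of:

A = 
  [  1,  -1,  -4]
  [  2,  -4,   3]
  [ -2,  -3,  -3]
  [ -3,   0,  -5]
rank(A) = 3

Row reduce:
R2 → R2 - (2)·R1
R3 → R3 + (2)·R1
R4 → R4 + (3)·R1
R3 → R3 - (5/2)·R2
R4 → R4 - (3/2)·R2
R4 → R4 - (67/77)·R3
REF = 
  [    1,    -1,    -4]
  [    0,    -2,    11]
  [    0,     0, -77/2]
  [    0,     0,     0]
Pivot columns: 1, 2, 3 → 3 pivots.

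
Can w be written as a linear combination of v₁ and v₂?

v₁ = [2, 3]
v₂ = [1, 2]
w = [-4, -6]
Yes

Form the augmented matrix and row-reduce:
[v₁|v₂|w] = 
  [  2,   1,  -4]
  [  3,   2,  -6]
R2 → R2 - (3/2)·R1
REF = 
  [  2,   1,  -4]
  [  0, 1/2,   0]

No row of the form [0 0 | nonzero], so the system is consistent. Back-substitution gives c₁ = -2, c₂ = 0: w = (-2)·v₁ + (0)·v₂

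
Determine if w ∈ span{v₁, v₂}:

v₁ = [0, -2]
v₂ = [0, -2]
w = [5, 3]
No

Form the augmented matrix and row-reduce:
[v₁|v₂|w] = 
  [  0,   0,   5]
  [ -2,  -2,   3]
Swap R1 ↔ R2
REF = 
  [ -2,  -2,   3]
  [  0,   0,   5]

Row 2 reads [0 0 | 5], i.e. 0 = 5, so the system is inconsistent and w ∉ span{v₁, v₂}.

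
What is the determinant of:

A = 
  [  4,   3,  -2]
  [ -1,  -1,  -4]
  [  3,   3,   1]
11

Cofactor expansion along row 1:
det(A) = (4)·((-1)(1) - (-4)(3)) - (3)·((-1)(1) - (-4)(3)) + (-2)·((-1)(3) - (-1)(3))
  = (4)(11) - (3)(11) + (-2)(0)
  = 11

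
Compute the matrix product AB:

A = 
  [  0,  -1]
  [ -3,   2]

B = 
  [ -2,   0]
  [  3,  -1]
AB = 
  [ -3,   1]
  [ 12,  -2]

A is 2×2 and B is 2×2, so AB is 2×2. Each entry is (row of A)·(column of B):
AB[1,1] = (0)(-2) + (-1)(3) = -3
AB[1,2] = (0)(0) + (-1)(-1) = 1
AB[2,1] = (-3)(-2) + (2)(3) = 12
AB[2,2] = (-3)(0) + (2)(-1) = -2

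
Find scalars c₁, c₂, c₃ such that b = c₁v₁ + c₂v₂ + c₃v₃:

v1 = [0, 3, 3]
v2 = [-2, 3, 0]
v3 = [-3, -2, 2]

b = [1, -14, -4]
c1 = -2, c2 = -2, c3 = 1

b = -2·v1 + -2·v2 + 1·v3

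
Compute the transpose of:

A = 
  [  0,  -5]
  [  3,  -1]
Aᵀ = 
  [  0,   3]
  [ -5,  -1]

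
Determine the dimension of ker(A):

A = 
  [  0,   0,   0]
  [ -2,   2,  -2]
nullity(A) = 2

Row reduce:
Swap R1 ↔ R2
REF = 
  [ -2,   2,  -2]
  [  0,   0,   0]
Pivot columns: 1 → 1 pivot.
rank(A) = 1, so nullity(A) = 3 - 1 = 2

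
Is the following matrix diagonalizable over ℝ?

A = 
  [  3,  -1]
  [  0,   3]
No

tr(A) = 6, det(A) = 9
Characteristic polynomial: λ² - tr(A)λ + det(A) = λ² - 6λ + 9
λ² - 6λ + 9 = (λ - 3)²
Eigenvalues: 3, 3
λ=3: alg. mult. = 2, geom. mult. = 2 - rank(A - (3)I) = 2 - 1 = 1
Sum of geometric multiplicities = 1 < n = 2, so there aren't enough independent eigenvectors.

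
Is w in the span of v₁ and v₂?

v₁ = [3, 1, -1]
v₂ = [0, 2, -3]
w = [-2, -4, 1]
No

Form the augmented matrix and row-reduce:
[v₁|v₂|w] = 
  [  3,   0,  -2]
  [  1,   2,  -4]
  [ -1,  -3,   1]
R2 → R2 - (1/3)·R1
R3 → R3 + (1/3)·R1
R3 → R3 + (3/2)·R2
REF = 
  [    3,     0,    -2]
  [    0,     2, -10/3]
  [    0,     0, -14/3]

Row 3 reads [0 0 | -14/3], i.e. 0 = -14/3, so the system is inconsistent and w ∉ span{v₁, v₂}.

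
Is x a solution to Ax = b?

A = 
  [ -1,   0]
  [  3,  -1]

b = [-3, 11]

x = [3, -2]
Yes

Ax = [-3, 11] = b ✓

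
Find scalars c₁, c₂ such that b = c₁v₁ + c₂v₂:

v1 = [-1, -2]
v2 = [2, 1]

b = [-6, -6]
c1 = 2, c2 = -2

b = 2·v1 + -2·v2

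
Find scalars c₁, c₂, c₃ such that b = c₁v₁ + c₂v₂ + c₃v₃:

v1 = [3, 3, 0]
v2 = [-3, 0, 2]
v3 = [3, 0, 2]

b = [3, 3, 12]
c1 = 1, c2 = 3, c3 = 3

b = 1·v1 + 3·v2 + 3·v3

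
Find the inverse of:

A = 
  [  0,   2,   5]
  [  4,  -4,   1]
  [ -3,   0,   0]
det(A) = (0)·((-4)(0) - (1)(0)) - (2)·((4)(0) - (1)(-3)) + (5)·((4)(0) - (-4)(-3))
  = (0)(0) - (2)(3) + (5)(-12)
  = -66
det(A) = -66 ≠ 0, so A is invertible.

Cofactors Cᵢⱼ = (-1)ⁱ⁺ʲ·Mᵢⱼ:
C = 
  [  0,  -3, -12]
  [  0,  15,  -6]
  [ 22,  20,  -8]

adj(A) = Cᵀ:
adj(A) = 
  [  0,   0,  22]
  [ -3,  15,  20]
  [-12,  -6,  -8]

A⁻¹ = (-1/66) · adj(A):
A⁻¹ = 
  [     0,      0,   -1/3]
  [  1/22,  -5/22, -10/33]
  [  2/11,   1/11,   4/33]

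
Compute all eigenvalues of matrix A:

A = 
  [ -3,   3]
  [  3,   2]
tr(A) = -1, det(A) = -15
Characteristic polynomial: λ² - tr(A)λ + det(A) = λ² + λ - 15
λ² + λ - 15 = 0  ⇒  λ = (-1 ± √((1)² - 4·(-15)))/2 = (-1 ± √(61))/2
  = (-1 + √61)/2,  (-1 - √61)/2

λ = (-1 + √61)/2, (-1 - √61)/2  (≈ 3.405, -4.405)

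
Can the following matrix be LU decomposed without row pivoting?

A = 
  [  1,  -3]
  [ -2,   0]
Yes.
A[1,1] = 1 ≠ 0, so Gaussian elimination proceeds without a row swap: multiplier ℓ₂₁ = (-2)/(1) = -2, and U[2,2] = 0 - (-2)(-3) = -6.
L = 
  [  1,   0]
  [ -2,   1]
U = 
  [  1,  -3]
  [  0,  -6]
Check row 2 of LU: [(-2)(1), (-2)(-3) + (-6)] = [-2, 0] = row 2 of A ✓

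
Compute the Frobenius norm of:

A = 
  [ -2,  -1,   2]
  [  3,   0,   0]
||A||_F = 4.243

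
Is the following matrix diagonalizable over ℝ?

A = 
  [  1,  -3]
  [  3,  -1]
No

tr(A) = 0, det(A) = 8
Characteristic polynomial: λ² - tr(A)λ + det(A) = λ² + 8
λ² + 8 = 0  ⇒  λ = (0 ± √((0)² - 4·(8)))/2 = (0 ± √(-32))/2
  = 2i√2,  -2i√2
Eigenvalues: 2i√2, -2i√2  (≈ 0 + 2.828i, 0 - 2.828i)
Has complex eigenvalues (not diagonalizable over ℝ).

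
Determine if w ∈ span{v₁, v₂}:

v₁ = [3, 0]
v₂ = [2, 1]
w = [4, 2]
Yes

Form the augmented matrix and row-reduce:
[v₁|v₂|w] = 
  [  3,   2,   4]
  [  0,   1,   2]
(already in echelon form — no row operations needed)

No row of the form [0 0 | nonzero], so the system is consistent. Back-substitution gives c₁ = 0, c₂ = 2: w = (0)·v₁ + (2)·v₂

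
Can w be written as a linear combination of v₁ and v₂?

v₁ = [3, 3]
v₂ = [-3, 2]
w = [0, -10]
Yes

Form the augmented matrix and row-reduce:
[v₁|v₂|w] = 
  [  3,  -3,   0]
  [  3,   2, -10]
R2 → R2 - (1)·R1
REF = 
  [  3,  -3,   0]
  [  0,   5, -10]

No row of the form [0 0 | nonzero], so the system is consistent. Back-substitution gives c₁ = -2, c₂ = -2: w = (-2)·v₁ + (-2)·v₂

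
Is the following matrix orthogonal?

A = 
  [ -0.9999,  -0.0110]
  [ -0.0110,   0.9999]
Yes

AᵀA = 
  [  0.9999,   0]
  [  0,   0.9999]
≈ I (equal to I up to the 4-dp rounding of the entries)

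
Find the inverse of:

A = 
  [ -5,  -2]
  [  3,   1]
det(A) = (-5)(1) - (-2)(3) = 1
For a 2×2 matrix, A⁻¹ = (1/det(A)) · [[d, -b], [-c, a]]
    = (1) · [[1, 2], [-3, -5]]

A⁻¹ = 
  [  1,   2]
  [ -3,  -5]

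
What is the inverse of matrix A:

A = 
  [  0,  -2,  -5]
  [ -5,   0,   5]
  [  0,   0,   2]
det(A) = (0)·((0)(2) - (5)(0)) - (-2)·((-5)(2) - (5)(0)) + (-5)·((-5)(0) - (0)(0))
  = (0)(0) - (-2)(-10) + (-5)(0)
  = -20
det(A) = -20 ≠ 0, so A is invertible.

Cofactors Cᵢⱼ = (-1)ⁱ⁺ʲ·Mᵢⱼ:
C = 
  [  0,  10,   0]
  [  4,   0,   0]
  [-10,  25, -10]

adj(A) = Cᵀ:
adj(A) = 
  [  0,   4, -10]
  [ 10,   0,  25]
  [  0,   0, -10]

A⁻¹ = (-1/20) · adj(A):
A⁻¹ = 
  [   0, -1/5,  1/2]
  [-1/2,    0, -5/4]
  [   0,    0,  1/2]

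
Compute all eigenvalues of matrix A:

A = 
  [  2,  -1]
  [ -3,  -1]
tr(A) = 1, det(A) = -5
Characteristic polynomial: λ² - tr(A)λ + det(A) = λ² - λ - 5
λ² - λ - 5 = 0  ⇒  λ = (1 ± √((-1)² - 4·(-5)))/2 = (1 ± √(21))/2
  = (1 + √21)/2,  (1 - √21)/2

λ = (1 + √21)/2, (1 - √21)/2  (≈ 2.791, -1.791)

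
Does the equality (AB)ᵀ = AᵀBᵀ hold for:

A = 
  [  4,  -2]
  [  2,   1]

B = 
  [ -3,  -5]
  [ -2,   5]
No

(AB)ᵀ = 
  [ -8,  -8]
  [-30,  -5]

AᵀBᵀ = 
  [-22,   2]
  [  1,   9]

The two matrices differ, so (AB)ᵀ ≠ AᵀBᵀ in general. The correct identity is (AB)ᵀ = BᵀAᵀ.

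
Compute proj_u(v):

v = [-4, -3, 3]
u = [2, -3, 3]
v·u = (-4)(2) + (-3)(-3) + (3)(3) = 10
u·u = (2)² + (-3)² + (3)² = 22
proj_u(v) = (v·u / u·u) × u = (10/22) × u = (5/11) × u

proj_u(v) = [10/11, -15/11, 15/11]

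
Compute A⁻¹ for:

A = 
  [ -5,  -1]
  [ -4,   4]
det(A) = (-5)(4) - (-1)(-4) = -24
For a 2×2 matrix, A⁻¹ = (1/det(A)) · [[d, -b], [-c, a]]
    = (-1/24) · [[4, 1], [4, -5]]

A⁻¹ = 
  [ -1/6, -1/24]
  [ -1/6,  5/24]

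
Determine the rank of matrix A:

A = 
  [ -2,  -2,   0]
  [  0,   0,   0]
rank(A) = 1

Row reduce:
(no row operations needed)
REF = 
  [ -2,  -2,   0]
  [  0,   0,   0]
Pivot columns: 1 → 1 pivot.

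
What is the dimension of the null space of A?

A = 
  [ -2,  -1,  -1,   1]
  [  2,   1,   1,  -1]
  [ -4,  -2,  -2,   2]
nullity(A) = 3

Row reduce:
R2 → R2 + (1)·R1
R3 → R3 - (2)·R1
REF = 
  [ -2,  -1,  -1,   1]
  [  0,   0,   0,   0]
  [  0,   0,   0,   0]
Pivot columns: 1 → 1 pivot.
rank(A) = 1, so nullity(A) = 4 - 1 = 3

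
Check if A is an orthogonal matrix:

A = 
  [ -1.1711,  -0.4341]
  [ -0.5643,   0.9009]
No

AᵀA = 
  [  1.6899,   0]
  [  0,   1.0001]
≠ I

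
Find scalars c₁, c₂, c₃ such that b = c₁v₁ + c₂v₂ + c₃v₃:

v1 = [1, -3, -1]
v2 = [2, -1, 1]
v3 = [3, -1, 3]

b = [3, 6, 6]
c1 = -3, c2 = 3, c3 = 0

b = -3·v1 + 3·v2 + 0·v3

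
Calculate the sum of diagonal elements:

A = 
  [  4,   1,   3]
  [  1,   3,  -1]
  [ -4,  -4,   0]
7

tr(A) = 4 + 3 + 0 = 7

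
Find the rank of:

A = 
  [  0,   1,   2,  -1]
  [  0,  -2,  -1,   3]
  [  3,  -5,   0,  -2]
Row reduce:
Swap R1 ↔ R3
R3 → R3 + (1/2)·R2
REF = 
  [  3,  -5,   0,  -2]
  [  0,  -2,  -1,   3]
  [  0,   0, 3/2, 1/2]
Pivot columns: 1, 2, 3 → 3 pivots.

rank(A) = 3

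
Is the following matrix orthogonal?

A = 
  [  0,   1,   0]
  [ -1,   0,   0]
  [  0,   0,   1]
Yes

AᵀA = 
  [  1,   0,   0]
  [  0,   1,   0]
  [  0,   0,   1]
= I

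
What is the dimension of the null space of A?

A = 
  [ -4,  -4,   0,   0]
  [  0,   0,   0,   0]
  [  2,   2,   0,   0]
nullity(A) = 3

Row reduce:
R3 → R3 + (1/2)·R1
REF = 
  [ -4,  -4,   0,   0]
  [  0,   0,   0,   0]
  [  0,   0,   0,   0]
Pivot columns: 1 → 1 pivot.
rank(A) = 1, so nullity(A) = 4 - 1 = 3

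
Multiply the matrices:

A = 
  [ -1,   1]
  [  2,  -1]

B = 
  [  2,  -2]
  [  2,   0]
AB = 
  [  0,   2]
  [  2,  -4]

A is 2×2 and B is 2×2, so AB is 2×2. Each entry is (row of A)·(column of B):
AB[1,1] = (-1)(2) + (1)(2) = 0
AB[1,2] = (-1)(-2) + (1)(0) = 2
AB[2,1] = (2)(2) + (-1)(2) = 2
AB[2,2] = (2)(-2) + (-1)(0) = -4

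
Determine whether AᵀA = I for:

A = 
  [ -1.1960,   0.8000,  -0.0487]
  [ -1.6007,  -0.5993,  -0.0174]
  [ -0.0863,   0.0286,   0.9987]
No

AᵀA = 
  [  4.0001,   0,  -0.0001]
  [  0,   1,   0]
  [ -0.0001,   0,   1.0001]
≠ I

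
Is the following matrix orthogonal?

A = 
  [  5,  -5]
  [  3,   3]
No

AᵀA = 
  [ 34, -16]
  [-16,  34]
≠ I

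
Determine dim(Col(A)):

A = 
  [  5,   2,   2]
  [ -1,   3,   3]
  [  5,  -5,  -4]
Row reduce:
R2 → R2 + (1/5)·R1
R3 → R3 - (1)·R1
R3 → R3 + (35/17)·R2
REF = 
  [   5,    2,    2]
  [   0, 17/5, 17/5]
  [   0,    0,    1]
Pivot columns: 1, 2, 3 → 3 pivots.
dim(Col(A)) = number of pivot columns = 3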